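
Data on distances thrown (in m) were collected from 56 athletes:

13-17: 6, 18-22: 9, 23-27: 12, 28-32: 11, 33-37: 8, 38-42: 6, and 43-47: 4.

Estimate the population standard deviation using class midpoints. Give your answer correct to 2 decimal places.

8.59

Midpoints: 15, 20, 25, 30, 35, 40, 45
n = 56, Σfm = 1600, mean = 28.5714
Σfm² = 49850
Σf(m − x̄)² = Σfm² − (Σfm)²/n = 49850 − 1600²/56 = 4135.7143
Population variance = 4135.7143 / 56 = 73.8520
Standard deviation = √73.8520 = 8.5937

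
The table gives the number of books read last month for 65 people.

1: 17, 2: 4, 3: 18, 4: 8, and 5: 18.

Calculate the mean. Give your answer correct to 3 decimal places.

3.092

Values: 1, 2, 3, 4, 5
Σfx = 17×1 + 4×2 + 18×3 + 8×4 + 18×5 = 201
n = Σf = 65
Mean = 201 / 65 = 3.0923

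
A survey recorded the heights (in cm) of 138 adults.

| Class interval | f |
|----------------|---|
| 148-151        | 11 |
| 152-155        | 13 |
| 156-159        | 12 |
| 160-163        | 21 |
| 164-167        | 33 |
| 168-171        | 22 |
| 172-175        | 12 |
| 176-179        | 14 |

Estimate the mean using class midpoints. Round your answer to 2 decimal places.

164.34

Midpoints: 149.5, 153.5, 157.5, 161.5, 165.5, 169.5, 173.5, 177.5
Σfm = 11×149.5 + 13×153.5 + 12×157.5 + 21×161.5 + 33×165.5 + 22×169.5 + 12×173.5 + 14×177.5 = 22679
n = Σf = 138
Mean = 22679 / 138 = 164.3406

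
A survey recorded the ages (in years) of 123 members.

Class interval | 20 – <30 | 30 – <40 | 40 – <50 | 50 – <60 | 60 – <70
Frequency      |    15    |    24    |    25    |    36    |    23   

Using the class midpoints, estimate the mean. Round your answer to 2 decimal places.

47.28

Midpoints: 25, 35, 45, 55, 65
Σfm = 15×25 + 24×35 + 25×45 + 36×55 + 23×65 = 5815
n = Σf = 123
Mean = 5815 / 123 = 47.2764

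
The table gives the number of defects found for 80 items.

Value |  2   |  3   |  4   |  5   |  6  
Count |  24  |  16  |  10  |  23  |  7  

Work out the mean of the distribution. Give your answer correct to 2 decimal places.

3.66

Values: 2, 3, 4, 5, 6
Σfx = 24×2 + 16×3 + 10×4 + 23×5 + 7×6 = 293
n = Σf = 80
Mean = 293 / 80 = 3.6625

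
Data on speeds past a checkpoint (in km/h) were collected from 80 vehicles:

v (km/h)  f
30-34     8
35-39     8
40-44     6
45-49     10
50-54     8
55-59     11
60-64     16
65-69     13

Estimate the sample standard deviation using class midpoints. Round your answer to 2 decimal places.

11.61

Midpoints: 32, 37, 42, 47, 52, 57, 62, 67
n = 80, Σfm = 4180, mean = 52.2500
Σfm² = 229050
Σf(m − x̄)² = Σfm² − (Σfm)²/n = 229050 − 4180²/80 = 10645.0000
Sample variance = 10645.0000 / 79 = 134.7468
Standard deviation = √134.7468 = 11.6081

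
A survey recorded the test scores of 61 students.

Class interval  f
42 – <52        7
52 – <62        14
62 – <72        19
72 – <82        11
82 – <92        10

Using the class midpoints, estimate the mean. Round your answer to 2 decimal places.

67.49

Midpoints: 47, 57, 67, 77, 87
Σfm = 7×47 + 14×57 + 19×67 + 11×77 + 10×87 = 4117
n = Σf = 61
Mean = 4117 / 61 = 67.4918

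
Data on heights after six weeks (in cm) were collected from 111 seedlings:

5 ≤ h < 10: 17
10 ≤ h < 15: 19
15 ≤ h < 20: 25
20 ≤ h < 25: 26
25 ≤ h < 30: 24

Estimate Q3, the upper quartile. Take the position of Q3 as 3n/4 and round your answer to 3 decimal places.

Cumulative frequencies: 17, 36, 61, 87, 111
n = 111; position = 3n/4 = 83.25.
This falls in the class 20 ≤ h < 25: L = 20, F = 61, f = 26, h = 5.
Upper quartile ≈ 20 + ((83.25 − 61) / 26) × 5 = 24.2788

24.279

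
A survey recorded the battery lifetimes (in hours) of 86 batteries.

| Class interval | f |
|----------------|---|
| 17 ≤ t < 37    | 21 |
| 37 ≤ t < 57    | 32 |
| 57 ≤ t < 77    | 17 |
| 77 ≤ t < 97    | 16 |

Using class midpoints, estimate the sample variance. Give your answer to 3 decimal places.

Midpoints: 27, 47, 67, 87
n = 86, Σfm = 4602, mean = 53.5116
Σfm² = 283414
Σf(m − x̄)² = Σfm² − (Σfm)²/n = 283414 − 4602²/86 = 37153.4884
Sample variance = 37153.4884 / 85 = 437.0999

437.100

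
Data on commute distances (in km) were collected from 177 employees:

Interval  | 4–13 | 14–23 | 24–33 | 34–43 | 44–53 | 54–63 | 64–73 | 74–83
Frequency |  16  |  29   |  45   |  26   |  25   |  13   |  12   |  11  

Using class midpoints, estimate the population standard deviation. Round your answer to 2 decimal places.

19.36

Midpoints: 8.5, 18.5, 28.5, 38.5, 48.5, 58.5, 68.5, 78.5
n = 177, Σfm = 6614.5, mean = 37.3701
Σfm² = 313558.25
Σf(m − x̄)² = Σfm² − (Σfm)²/n = 313558.25 − 6614.5²/177 = 66374.0113
Population variance = 66374.0113 / 177 = 374.9944
Standard deviation = √374.9944 = 19.3648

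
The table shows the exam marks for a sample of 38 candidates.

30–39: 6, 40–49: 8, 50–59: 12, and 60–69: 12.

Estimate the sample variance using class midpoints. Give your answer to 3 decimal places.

114.367

Midpoints: 34.5, 44.5, 54.5, 64.5
n = 38, Σfm = 1991, mean = 52.3947
Σfm² = 108549.5
Σf(m − x̄)² = Σfm² − (Σfm)²/n = 108549.5 − 1991²/38 = 4231.5789
Sample variance = 4231.5789 / 37 = 114.3670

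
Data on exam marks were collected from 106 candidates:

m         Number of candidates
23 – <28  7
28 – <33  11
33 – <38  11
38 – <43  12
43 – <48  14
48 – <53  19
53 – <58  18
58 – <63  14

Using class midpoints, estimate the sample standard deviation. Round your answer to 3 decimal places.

Midpoints: 25.5, 30.5, 35.5, 40.5, 45.5, 50.5, 55.5, 60.5
n = 106, Σfm = 4833, mean = 45.5943
Σfm² = 232456.5
Σf(m − x̄)² = Σfm² − (Σfm)²/n = 232456.5 − 4833²/106 = 12099.0566
Sample variance = 12099.0566 / 105 = 115.2291
Standard deviation = √115.2291 = 10.7345

10.734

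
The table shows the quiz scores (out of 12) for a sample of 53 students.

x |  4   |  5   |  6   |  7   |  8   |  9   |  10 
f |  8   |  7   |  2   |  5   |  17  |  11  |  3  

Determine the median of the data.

8

Cumulative frequencies: 8, 15, 17, 22, 39, 50, 53
n = 53, so the median is the value in position (n+1)/2 = 27.
Position 27 falls at value 8.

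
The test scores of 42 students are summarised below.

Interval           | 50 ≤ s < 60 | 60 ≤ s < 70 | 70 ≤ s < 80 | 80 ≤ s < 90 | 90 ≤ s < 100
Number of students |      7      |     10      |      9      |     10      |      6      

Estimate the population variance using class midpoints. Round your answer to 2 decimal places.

Midpoints: 55, 65, 75, 85, 95
n = 42, Σfm = 3130, mean = 74.5238
Σfm² = 240450
Σf(m − x̄)² = Σfm² − (Σfm)²/n = 240450 − 3130²/42 = 7190.4762
Population variance = 7190.4762 / 42 = 171.2018

171.20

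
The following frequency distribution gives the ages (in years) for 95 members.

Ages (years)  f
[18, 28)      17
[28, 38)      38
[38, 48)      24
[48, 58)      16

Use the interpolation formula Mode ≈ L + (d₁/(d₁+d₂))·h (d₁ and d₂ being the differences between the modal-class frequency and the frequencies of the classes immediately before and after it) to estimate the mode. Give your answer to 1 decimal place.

Modal class: [28, 38) (highest frequency 38).
d₁ = 38 − 17 = 21, d₂ = 38 − 24 = 14
Mode ≈ 28 + (21/(21+14)) × 10 = 28 + 6.0000 = 34.0000

34.0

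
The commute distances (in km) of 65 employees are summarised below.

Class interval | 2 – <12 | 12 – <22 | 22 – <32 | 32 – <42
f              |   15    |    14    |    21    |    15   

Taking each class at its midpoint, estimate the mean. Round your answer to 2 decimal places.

Midpoints: 7, 17, 27, 37
Σfm = 15×7 + 14×17 + 21×27 + 15×37 = 1465
n = Σf = 65
Mean = 1465 / 65 = 22.5385

22.54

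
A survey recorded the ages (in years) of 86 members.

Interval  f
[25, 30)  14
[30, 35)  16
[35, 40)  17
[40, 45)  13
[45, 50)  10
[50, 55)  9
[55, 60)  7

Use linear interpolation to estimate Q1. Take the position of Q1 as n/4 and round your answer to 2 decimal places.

Cumulative frequencies: 14, 30, 47, 60, 70, 79, 86
n = 86; position = n/4 = 21.5.
This falls in the class [30, 35): L = 30, F = 14, f = 16, h = 5.
Lower quartile ≈ 30 + ((21.5 − 14) / 16) × 5 = 32.3438

32.34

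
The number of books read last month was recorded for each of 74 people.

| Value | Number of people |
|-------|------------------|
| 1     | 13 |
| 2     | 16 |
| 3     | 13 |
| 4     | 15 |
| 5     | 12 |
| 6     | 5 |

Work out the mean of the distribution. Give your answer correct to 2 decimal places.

3.16

Values: 1, 2, 3, 4, 5, 6
Σfx = 13×1 + 16×2 + 13×3 + 15×4 + 12×5 + 5×6 = 234
n = Σf = 74
Mean = 234 / 74 = 3.1622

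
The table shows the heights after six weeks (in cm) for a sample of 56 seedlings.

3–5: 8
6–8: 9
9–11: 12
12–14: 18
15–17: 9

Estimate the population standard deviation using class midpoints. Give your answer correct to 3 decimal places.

3.863

Midpoints: 4, 7, 10, 13, 16
n = 56, Σfm = 593, mean = 10.5893
Σfm² = 7115
Σf(m − x̄)² = Σfm² − (Σfm)²/n = 7115 − 593²/56 = 835.5536
Population variance = 835.5536 / 56 = 14.9206
Standard deviation = √14.9206 = 3.8627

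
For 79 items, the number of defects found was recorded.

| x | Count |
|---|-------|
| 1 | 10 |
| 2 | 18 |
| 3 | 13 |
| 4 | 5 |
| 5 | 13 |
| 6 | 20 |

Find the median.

Cumulative frequencies: 10, 28, 41, 46, 59, 79
n = 79, so the median is the value in position (n+1)/2 = 40.
Position 40 falls at value 3.

3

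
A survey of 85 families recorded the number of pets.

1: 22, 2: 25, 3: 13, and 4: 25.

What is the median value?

Cumulative frequencies: 22, 47, 60, 85
n = 85, so the median is the value in position (n+1)/2 = 43.
Position 43 falls at value 2.

2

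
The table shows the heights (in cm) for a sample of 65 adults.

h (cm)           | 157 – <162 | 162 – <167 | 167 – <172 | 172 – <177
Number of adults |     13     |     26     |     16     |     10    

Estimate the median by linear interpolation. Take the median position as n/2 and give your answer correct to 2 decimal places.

165.75

Cumulative frequencies: 13, 39, 55, 65
n = 65; position = n/2 = 32.5.
This falls in the class 162 – <167: L = 162, F = 13, f = 26, h = 5.
Median ≈ 162 + ((32.5 − 13) / 26) × 5 = 165.7500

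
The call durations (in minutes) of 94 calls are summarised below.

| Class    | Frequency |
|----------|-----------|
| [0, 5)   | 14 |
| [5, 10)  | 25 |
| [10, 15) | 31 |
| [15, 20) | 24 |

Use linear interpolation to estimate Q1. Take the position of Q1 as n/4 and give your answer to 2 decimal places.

Cumulative frequencies: 14, 39, 70, 94
n = 94; position = n/4 = 23.5.
This falls in the class [5, 10): L = 5, F = 14, f = 25, h = 5.
Lower quartile ≈ 5 + ((23.5 − 14) / 25) × 5 = 6.9000

6.90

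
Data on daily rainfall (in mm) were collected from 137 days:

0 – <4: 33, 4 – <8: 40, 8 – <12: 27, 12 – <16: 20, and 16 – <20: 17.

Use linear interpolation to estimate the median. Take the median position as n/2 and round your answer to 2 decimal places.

7.55

Cumulative frequencies: 33, 73, 100, 120, 137
n = 137; position = n/2 = 68.5.
This falls in the class 4 – <8: L = 4, F = 33, f = 40, h = 4.
Median ≈ 4 + ((68.5 − 33) / 40) × 4 = 7.5500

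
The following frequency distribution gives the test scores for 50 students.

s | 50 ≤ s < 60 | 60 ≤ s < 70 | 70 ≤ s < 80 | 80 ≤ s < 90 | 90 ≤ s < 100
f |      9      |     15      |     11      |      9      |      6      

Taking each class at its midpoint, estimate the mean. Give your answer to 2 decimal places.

Midpoints: 55, 65, 75, 85, 95
Σfm = 9×55 + 15×65 + 11×75 + 9×85 + 6×95 = 3630
n = Σf = 50
Mean = 3630 / 50 = 72.6000

72.60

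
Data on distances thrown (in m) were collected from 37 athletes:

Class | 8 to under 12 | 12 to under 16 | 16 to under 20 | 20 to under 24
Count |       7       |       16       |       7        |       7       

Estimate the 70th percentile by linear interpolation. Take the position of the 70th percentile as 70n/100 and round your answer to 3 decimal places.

Cumulative frequencies: 7, 23, 30, 37
n = 37; position = 70n/100 = 25.9.
This falls in the class 16 to under 20: L = 16, F = 23, f = 7, h = 4.
70th percentile ≈ 16 + ((25.9 − 23) / 7) × 4 = 17.6571

17.657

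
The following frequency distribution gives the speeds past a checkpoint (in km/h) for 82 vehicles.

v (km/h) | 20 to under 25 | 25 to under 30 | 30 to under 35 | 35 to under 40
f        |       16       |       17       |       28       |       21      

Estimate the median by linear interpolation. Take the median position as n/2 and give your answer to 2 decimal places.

31.43

Cumulative frequencies: 16, 33, 61, 82
n = 82; position = n/2 = 41.
This falls in the class 30 to under 35: L = 30, F = 33, f = 28, h = 5.
Median ≈ 30 + ((41 − 33) / 28) × 5 = 31.4286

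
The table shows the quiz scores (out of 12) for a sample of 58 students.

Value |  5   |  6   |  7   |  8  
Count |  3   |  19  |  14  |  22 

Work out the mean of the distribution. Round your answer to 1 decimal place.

6.9

Values: 5, 6, 7, 8
Σfx = 3×5 + 19×6 + 14×7 + 22×8 = 403
n = Σf = 58
Mean = 403 / 58 = 6.9483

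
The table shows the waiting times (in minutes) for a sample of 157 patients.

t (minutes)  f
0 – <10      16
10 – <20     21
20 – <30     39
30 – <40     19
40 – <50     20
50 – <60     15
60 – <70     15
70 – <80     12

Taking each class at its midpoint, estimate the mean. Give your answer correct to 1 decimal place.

35.9

Midpoints: 5, 15, 25, 35, 45, 55, 65, 75
Σfm = 16×5 + 21×15 + 39×25 + 19×35 + 20×45 + 15×55 + 15×65 + 12×75 = 5635
n = Σf = 157
Mean = 5635 / 157 = 35.8917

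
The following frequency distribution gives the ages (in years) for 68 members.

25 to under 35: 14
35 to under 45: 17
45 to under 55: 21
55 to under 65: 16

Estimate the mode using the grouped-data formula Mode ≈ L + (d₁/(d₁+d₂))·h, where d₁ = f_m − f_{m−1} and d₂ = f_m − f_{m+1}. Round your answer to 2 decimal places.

49.44

Modal class: 45 to under 55 (highest frequency 21).
d₁ = 21 − 17 = 4, d₂ = 21 − 16 = 5
Mode ≈ 45 + (4/(4+5)) × 10 = 45 + 4.4444 = 49.4444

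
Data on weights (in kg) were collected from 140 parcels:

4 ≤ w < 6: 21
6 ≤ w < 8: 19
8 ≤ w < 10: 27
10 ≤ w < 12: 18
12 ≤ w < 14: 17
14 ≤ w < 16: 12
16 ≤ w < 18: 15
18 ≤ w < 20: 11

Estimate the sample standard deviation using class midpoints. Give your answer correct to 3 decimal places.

Midpoints: 5, 7, 9, 11, 13, 15, 17, 19
n = 140, Σfm = 1544, mean = 11.0286
Σfm² = 19700
Σf(m − x̄)² = Σfm² − (Σfm)²/n = 19700 − 1544²/140 = 2671.8857
Sample variance = 2671.8857 / 139 = 19.2222
Standard deviation = √19.2222 = 4.3843

4.384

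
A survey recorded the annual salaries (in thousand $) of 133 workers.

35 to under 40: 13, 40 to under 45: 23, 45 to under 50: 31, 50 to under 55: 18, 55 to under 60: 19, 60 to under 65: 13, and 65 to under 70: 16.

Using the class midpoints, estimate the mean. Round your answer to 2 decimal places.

Midpoints: 37.5, 42.5, 47.5, 52.5, 57.5, 62.5, 67.5
Σfm = 13×37.5 + 23×42.5 + 31×47.5 + 18×52.5 + 19×57.5 + 13×62.5 + 16×67.5 = 6867.5
n = Σf = 133
Mean = 6867.5 / 133 = 51.6353

51.64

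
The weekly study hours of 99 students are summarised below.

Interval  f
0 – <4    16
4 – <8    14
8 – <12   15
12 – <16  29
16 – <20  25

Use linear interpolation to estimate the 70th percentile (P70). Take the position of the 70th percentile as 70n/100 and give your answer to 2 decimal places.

15.35

Cumulative frequencies: 16, 30, 45, 74, 99
n = 99; position = 70n/100 = 69.3.
This falls in the class 12 – <16: L = 12, F = 45, f = 29, h = 4.
70th percentile ≈ 12 + ((69.3 − 45) / 29) × 4 = 15.3517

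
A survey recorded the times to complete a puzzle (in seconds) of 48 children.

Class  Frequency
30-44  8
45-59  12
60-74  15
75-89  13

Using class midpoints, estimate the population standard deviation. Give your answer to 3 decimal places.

15.659

Midpoints: 37, 52, 67, 82
n = 48, Σfm = 2991, mean = 62.3125
Σfm² = 198147
Σf(m − x̄)² = Σfm² − (Σfm)²/n = 198147 − 2991²/48 = 11770.3125
Population variance = 11770.3125 / 48 = 245.2148
Standard deviation = √245.2148 = 15.6593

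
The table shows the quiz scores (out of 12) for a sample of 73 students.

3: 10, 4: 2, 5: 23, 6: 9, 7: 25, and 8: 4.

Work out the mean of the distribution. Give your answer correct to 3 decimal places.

Values: 3, 4, 5, 6, 7, 8
Σfx = 10×3 + 2×4 + 23×5 + 9×6 + 25×7 + 4×8 = 414
n = Σf = 73
Mean = 414 / 73 = 5.6712

5.671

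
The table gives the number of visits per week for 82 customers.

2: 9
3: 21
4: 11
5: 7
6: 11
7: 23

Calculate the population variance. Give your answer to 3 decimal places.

Values: 2, 3, 4, 5, 6, 7
n = 82, Σfx = 387, mean = 4.7195
Σfx² = 2099
Σf(x − x̄)² = Σfx² − (Σfx)²/n = 2099 − 387²/82 = 272.5488
Population variance = 272.5488 / 82 = 3.3238

3.324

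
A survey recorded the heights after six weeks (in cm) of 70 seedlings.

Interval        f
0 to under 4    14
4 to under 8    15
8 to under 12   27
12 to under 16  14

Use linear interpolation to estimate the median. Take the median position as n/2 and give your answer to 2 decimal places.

8.89

Cumulative frequencies: 14, 29, 56, 70
n = 70; position = n/2 = 35.
This falls in the class 8 to under 12: L = 8, F = 29, f = 27, h = 4.
Median ≈ 8 + ((35 − 29) / 27) × 4 = 8.8889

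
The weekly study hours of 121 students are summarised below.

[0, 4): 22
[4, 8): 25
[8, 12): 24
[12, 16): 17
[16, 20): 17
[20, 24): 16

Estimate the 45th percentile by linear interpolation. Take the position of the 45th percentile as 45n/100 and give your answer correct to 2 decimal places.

Cumulative frequencies: 22, 47, 71, 88, 105, 121
n = 121; position = 45n/100 = 54.45.
This falls in the class [8, 12): L = 8, F = 47, f = 24, h = 4.
45th percentile ≈ 8 + ((54.45 − 47) / 24) × 4 = 9.2417

9.24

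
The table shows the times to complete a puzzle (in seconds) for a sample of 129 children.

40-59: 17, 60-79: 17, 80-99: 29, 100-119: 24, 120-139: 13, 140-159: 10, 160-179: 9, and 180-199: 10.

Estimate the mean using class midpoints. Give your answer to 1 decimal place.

107.3

Midpoints: 49.5, 69.5, 89.5, 109.5, 129.5, 149.5, 169.5, 189.5
Σfm = 17×49.5 + 17×69.5 + 29×89.5 + 24×109.5 + 13×129.5 + 10×149.5 + 9×169.5 + 10×189.5 = 13845.5
n = Σf = 129
Mean = 13845.5 / 129 = 107.3295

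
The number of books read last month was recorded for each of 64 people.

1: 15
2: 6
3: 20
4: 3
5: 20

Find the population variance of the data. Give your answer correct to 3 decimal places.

2.316

Values: 1, 2, 3, 4, 5
n = 64, Σfx = 199, mean = 3.1094
Σfx² = 767
Σf(x − x̄)² = Σfx² − (Σfx)²/n = 767 − 199²/64 = 148.2344
Population variance = 148.2344 / 64 = 2.3162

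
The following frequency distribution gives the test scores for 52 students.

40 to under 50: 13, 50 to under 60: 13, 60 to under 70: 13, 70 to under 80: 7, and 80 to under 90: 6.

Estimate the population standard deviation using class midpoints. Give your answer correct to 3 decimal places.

Midpoints: 45, 55, 65, 75, 85
n = 52, Σfm = 3180, mean = 61.1538
Σfm² = 203300
Σf(m − x̄)² = Σfm² − (Σfm)²/n = 203300 − 3180²/52 = 8830.7692
Population variance = 8830.7692 / 52 = 169.8225
Standard deviation = √169.8225 = 13.0316

13.032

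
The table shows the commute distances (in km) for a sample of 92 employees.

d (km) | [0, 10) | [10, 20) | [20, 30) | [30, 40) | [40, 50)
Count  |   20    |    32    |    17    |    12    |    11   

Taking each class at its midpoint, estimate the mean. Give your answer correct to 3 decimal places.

20.870

Midpoints: 5, 15, 25, 35, 45
Σfm = 20×5 + 32×15 + 17×25 + 12×35 + 11×45 = 1920
n = Σf = 92
Mean = 1920 / 92 = 20.8696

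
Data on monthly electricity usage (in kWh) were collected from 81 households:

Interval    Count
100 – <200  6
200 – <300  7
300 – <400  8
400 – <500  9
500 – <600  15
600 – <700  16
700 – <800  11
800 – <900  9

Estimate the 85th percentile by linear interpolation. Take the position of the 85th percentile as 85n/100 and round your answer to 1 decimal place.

771.4

Cumulative frequencies: 6, 13, 21, 30, 45, 61, 72, 81
n = 81; position = 85n/100 = 68.85.
This falls in the class 700 – <800: L = 700, F = 61, f = 11, h = 100.
85th percentile ≈ 700 + ((68.85 − 61) / 11) × 100 = 771.3636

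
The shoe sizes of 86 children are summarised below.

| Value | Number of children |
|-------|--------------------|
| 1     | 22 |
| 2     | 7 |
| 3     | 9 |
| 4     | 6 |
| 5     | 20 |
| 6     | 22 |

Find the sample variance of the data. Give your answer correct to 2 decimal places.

3.95

Values: 1, 2, 3, 4, 5, 6
n = 86, Σfx = 319, mean = 3.7093
Σfx² = 1519
Σf(x − x̄)² = Σfx² − (Σfx)²/n = 1519 − 319²/86 = 335.7326
Sample variance = 335.7326 / 85 = 3.9498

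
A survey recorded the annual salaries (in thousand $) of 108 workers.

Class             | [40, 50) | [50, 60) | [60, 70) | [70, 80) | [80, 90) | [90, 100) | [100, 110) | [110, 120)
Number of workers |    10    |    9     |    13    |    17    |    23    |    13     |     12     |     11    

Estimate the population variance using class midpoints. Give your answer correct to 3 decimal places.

Midpoints: 45, 55, 65, 75, 85, 95, 105, 115
n = 108, Σfm = 8780, mean = 81.2963
Σfm² = 759300
Σf(m − x̄)² = Σfm² − (Σfm)²/n = 759300 − 8780²/108 = 45518.5185
Population variance = 45518.5185 / 108 = 421.4678

421.468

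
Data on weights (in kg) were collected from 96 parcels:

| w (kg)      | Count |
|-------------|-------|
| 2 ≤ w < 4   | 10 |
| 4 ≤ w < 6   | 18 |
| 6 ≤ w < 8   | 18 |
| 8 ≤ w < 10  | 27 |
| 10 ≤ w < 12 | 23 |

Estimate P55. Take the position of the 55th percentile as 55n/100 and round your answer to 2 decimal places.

8.50

Cumulative frequencies: 10, 28, 46, 73, 96
n = 96; position = 55n/100 = 52.8.
This falls in the class 8 ≤ w < 10: L = 8, F = 46, f = 27, h = 2.
55th percentile ≈ 8 + ((52.8 − 46) / 27) × 2 = 8.5037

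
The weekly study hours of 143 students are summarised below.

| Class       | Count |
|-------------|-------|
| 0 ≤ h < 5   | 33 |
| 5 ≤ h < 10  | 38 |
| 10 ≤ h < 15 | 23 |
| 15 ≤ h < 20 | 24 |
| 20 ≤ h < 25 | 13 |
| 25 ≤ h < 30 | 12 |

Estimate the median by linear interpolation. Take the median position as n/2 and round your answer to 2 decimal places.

Cumulative frequencies: 33, 71, 94, 118, 131, 143
n = 143; position = n/2 = 71.5.
This falls in the class 10 ≤ h < 15: L = 10, F = 71, f = 23, h = 5.
Median ≈ 10 + ((71.5 − 71) / 23) × 5 = 10.1087

10.11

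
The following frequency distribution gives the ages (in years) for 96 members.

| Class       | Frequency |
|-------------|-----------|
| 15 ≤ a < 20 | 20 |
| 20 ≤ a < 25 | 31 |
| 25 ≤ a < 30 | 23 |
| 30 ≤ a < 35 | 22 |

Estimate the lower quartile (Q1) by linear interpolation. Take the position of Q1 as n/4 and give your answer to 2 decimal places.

20.65

Cumulative frequencies: 20, 51, 74, 96
n = 96; position = n/4 = 24.
This falls in the class 20 ≤ a < 25: L = 20, F = 20, f = 31, h = 5.
Lower quartile ≈ 20 + ((24 − 20) / 31) × 5 = 20.6452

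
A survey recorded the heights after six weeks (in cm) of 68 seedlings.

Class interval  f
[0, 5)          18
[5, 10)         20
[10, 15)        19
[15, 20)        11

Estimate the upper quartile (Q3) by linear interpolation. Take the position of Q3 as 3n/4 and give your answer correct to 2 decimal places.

13.42

Cumulative frequencies: 18, 38, 57, 68
n = 68; position = 3n/4 = 51.
This falls in the class [10, 15): L = 10, F = 38, f = 19, h = 5.
Upper quartile ≈ 10 + ((51 − 38) / 19) × 5 = 13.4211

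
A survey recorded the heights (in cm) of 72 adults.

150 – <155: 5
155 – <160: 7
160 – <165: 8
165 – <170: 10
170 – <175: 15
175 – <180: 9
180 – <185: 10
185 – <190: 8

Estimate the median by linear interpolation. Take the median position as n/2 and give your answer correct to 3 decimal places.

Cumulative frequencies: 5, 12, 20, 30, 45, 54, 64, 72
n = 72; position = n/2 = 36.
This falls in the class 170 – <175: L = 170, F = 30, f = 15, h = 5.
Median ≈ 170 + ((36 − 30) / 15) × 5 = 172.0000

172.000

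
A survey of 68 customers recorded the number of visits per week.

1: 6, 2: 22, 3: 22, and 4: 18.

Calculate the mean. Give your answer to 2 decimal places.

Values: 1, 2, 3, 4
Σfx = 6×1 + 22×2 + 22×3 + 18×4 = 188
n = Σf = 68
Mean = 188 / 68 = 2.7647

2.76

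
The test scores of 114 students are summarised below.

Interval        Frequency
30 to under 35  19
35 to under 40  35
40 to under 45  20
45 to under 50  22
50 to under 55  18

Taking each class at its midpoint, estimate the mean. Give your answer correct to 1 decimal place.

Midpoints: 32.5, 37.5, 42.5, 47.5, 52.5
Σfm = 19×32.5 + 35×37.5 + 20×42.5 + 22×47.5 + 18×52.5 = 4770
n = Σf = 114
Mean = 4770 / 114 = 41.8421

41.8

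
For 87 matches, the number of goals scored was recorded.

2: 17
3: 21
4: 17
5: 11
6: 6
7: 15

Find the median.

4

Cumulative frequencies: 17, 38, 55, 66, 72, 87
n = 87, so the median is the value in position (n+1)/2 = 44.
Position 44 falls at value 4.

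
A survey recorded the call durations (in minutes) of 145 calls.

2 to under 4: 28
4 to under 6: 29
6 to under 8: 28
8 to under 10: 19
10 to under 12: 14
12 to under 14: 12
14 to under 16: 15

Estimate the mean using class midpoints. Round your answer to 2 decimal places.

7.80

Midpoints: 3, 5, 7, 9, 11, 13, 15
Σfm = 28×3 + 29×5 + 28×7 + 19×9 + 14×11 + 12×13 + 15×15 = 1131
n = Σf = 145
Mean = 1131 / 145 = 7.8000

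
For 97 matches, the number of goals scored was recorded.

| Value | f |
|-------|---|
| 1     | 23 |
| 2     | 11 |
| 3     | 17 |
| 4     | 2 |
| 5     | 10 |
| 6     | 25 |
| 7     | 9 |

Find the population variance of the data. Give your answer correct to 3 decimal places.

4.685

Values: 1, 2, 3, 4, 5, 6, 7
n = 97, Σfx = 367, mean = 3.7835
Σfx² = 1843
Σf(x − x̄)² = Σfx² − (Σfx)²/n = 1843 − 367²/97 = 454.4536
Population variance = 454.4536 / 97 = 4.6851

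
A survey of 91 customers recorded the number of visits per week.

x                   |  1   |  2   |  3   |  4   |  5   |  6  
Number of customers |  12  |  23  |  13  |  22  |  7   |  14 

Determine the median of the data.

Cumulative frequencies: 12, 35, 48, 70, 77, 91
n = 91, so the median is the value in position (n+1)/2 = 46.
Position 46 falls at value 3.

3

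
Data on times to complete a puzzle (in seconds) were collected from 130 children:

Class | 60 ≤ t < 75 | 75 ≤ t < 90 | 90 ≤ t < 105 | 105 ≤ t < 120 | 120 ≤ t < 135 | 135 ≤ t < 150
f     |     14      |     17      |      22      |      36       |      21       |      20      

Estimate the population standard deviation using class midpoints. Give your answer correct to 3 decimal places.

23.031

Midpoints: 67.5, 82.5, 97.5, 112.5, 127.5, 142.5
n = 130, Σfm = 14070, mean = 108.2308
Σfm² = 1591762.5
Σf(m − x̄)² = Σfm² − (Σfm)²/n = 1591762.5 − 14070²/130 = 68955.5769
Population variance = 68955.5769 / 130 = 530.4275
Standard deviation = √530.4275 = 23.0310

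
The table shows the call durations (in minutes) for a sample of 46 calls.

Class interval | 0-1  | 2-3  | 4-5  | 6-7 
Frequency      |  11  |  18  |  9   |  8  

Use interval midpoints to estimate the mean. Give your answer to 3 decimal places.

Midpoints: 0.5, 2.5, 4.5, 6.5
Σfm = 11×0.5 + 18×2.5 + 9×4.5 + 8×6.5 = 143
n = Σf = 46
Mean = 143 / 46 = 3.1087

3.109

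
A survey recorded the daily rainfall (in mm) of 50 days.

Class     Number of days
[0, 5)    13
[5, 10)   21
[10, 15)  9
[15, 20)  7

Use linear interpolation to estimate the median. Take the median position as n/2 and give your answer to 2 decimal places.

7.86

Cumulative frequencies: 13, 34, 43, 50
n = 50; position = n/2 = 25.
This falls in the class [5, 10): L = 5, F = 13, f = 21, h = 5.
Median ≈ 5 + ((25 − 13) / 21) × 5 = 7.8571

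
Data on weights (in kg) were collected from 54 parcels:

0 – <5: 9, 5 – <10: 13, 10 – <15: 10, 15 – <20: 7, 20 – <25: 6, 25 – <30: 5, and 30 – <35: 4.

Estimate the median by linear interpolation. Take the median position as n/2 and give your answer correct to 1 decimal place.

12.5

Cumulative frequencies: 9, 22, 32, 39, 45, 50, 54
n = 54; position = n/2 = 27.
This falls in the class 10 – <15: L = 10, F = 22, f = 10, h = 5.
Median ≈ 10 + ((27 − 22) / 10) × 5 = 12.5000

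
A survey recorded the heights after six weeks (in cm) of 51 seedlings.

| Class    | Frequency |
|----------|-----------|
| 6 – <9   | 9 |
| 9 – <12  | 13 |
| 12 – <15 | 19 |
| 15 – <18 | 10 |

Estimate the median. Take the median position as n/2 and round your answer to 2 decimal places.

12.55

Cumulative frequencies: 9, 22, 41, 51
n = 51; position = n/2 = 25.5.
This falls in the class 12 – <15: L = 12, F = 22, f = 19, h = 3.
Median ≈ 12 + ((25.5 − 22) / 19) × 3 = 12.5526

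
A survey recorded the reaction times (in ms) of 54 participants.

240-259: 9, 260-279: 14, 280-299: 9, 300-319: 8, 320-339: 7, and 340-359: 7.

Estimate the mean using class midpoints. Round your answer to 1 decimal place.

293.6

Midpoints: 249.5, 269.5, 289.5, 309.5, 329.5, 349.5
Σfm = 9×249.5 + 14×269.5 + 9×289.5 + 8×309.5 + 7×329.5 + 7×349.5 = 15853
n = Σf = 54
Mean = 15853 / 54 = 293.5741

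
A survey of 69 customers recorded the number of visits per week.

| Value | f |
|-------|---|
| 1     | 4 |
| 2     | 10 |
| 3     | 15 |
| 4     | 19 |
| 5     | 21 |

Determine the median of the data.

4

Cumulative frequencies: 4, 14, 29, 48, 69
n = 69, so the median is the value in position (n+1)/2 = 35.
Position 35 falls at value 4.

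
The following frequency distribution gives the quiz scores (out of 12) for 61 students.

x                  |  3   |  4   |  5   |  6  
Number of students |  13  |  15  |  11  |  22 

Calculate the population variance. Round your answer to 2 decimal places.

Values: 3, 4, 5, 6
n = 61, Σfx = 286, mean = 4.6885
Σfx² = 1424
Σf(x − x̄)² = Σfx² − (Σfx)²/n = 1424 − 286²/61 = 83.0820
Population variance = 83.0820 / 61 = 1.3620

1.36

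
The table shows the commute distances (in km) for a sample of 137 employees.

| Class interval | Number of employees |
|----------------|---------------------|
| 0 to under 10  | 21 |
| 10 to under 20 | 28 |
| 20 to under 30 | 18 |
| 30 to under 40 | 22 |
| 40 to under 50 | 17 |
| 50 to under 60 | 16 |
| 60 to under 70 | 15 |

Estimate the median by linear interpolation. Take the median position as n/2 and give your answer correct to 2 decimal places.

Cumulative frequencies: 21, 49, 67, 89, 106, 122, 137
n = 137; position = n/2 = 68.5.
This falls in the class 30 to under 40: L = 30, F = 67, f = 22, h = 10.
Median ≈ 30 + ((68.5 − 67) / 22) × 10 = 30.6818

30.68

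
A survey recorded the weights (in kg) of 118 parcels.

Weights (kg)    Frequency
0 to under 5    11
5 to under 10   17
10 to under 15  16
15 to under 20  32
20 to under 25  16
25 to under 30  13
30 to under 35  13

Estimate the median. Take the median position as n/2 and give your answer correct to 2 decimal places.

Cumulative frequencies: 11, 28, 44, 76, 92, 105, 118
n = 118; position = n/2 = 59.
This falls in the class 15 to under 20: L = 15, F = 44, f = 32, h = 5.
Median ≈ 15 + ((59 − 44) / 32) × 5 = 17.3438

17.34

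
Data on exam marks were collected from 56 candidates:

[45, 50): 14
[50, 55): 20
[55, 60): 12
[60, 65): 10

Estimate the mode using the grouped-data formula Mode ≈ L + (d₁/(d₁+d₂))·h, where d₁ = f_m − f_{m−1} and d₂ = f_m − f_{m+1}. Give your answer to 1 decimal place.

Modal class: [50, 55) (highest frequency 20).
d₁ = 20 − 14 = 6, d₂ = 20 − 12 = 8
Mode ≈ 50 + (6/(6+8)) × 5 = 50 + 2.1429 = 52.1429

52.1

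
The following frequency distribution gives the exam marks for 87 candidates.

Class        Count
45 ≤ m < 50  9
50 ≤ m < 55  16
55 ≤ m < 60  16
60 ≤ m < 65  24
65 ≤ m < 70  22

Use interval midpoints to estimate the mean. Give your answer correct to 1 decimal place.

59.5

Midpoints: 47.5, 52.5, 57.5, 62.5, 67.5
Σfm = 9×47.5 + 16×52.5 + 16×57.5 + 24×62.5 + 22×67.5 = 5172.5
n = Σf = 87
Mean = 5172.5 / 87 = 59.4540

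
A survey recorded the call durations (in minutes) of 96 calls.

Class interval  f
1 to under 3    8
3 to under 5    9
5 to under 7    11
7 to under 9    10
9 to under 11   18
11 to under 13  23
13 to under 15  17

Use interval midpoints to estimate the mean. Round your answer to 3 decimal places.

9.292

Midpoints: 2, 4, 6, 8, 10, 12, 14
Σfm = 8×2 + 9×4 + 11×6 + 10×8 + 18×10 + 23×12 + 17×14 = 892
n = Σf = 96
Mean = 892 / 96 = 9.2917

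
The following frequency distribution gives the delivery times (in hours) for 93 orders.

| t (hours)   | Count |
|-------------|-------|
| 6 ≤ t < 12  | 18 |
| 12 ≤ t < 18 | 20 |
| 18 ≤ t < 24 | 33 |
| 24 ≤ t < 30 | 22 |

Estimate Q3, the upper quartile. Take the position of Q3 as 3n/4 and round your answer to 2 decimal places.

Cumulative frequencies: 18, 38, 71, 93
n = 93; position = 3n/4 = 69.75.
This falls in the class 18 ≤ t < 24: L = 18, F = 38, f = 33, h = 6.
Upper quartile ≈ 18 + ((69.75 − 38) / 33) × 6 = 23.7727

23.77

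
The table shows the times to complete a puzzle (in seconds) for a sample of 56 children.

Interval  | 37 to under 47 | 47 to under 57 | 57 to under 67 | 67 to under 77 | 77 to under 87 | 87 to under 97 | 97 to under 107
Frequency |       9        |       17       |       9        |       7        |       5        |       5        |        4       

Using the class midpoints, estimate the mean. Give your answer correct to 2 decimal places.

64.32

Midpoints: 42, 52, 62, 72, 82, 92, 102
Σfm = 9×42 + 17×52 + 9×62 + 7×72 + 5×82 + 5×92 + 4×102 = 3602
n = Σf = 56
Mean = 3602 / 56 = 64.3214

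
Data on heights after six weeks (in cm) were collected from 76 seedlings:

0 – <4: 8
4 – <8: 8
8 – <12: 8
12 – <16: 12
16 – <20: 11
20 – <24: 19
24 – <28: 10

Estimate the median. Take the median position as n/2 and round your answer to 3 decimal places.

16.727

Cumulative frequencies: 8, 16, 24, 36, 47, 66, 76
n = 76; position = n/2 = 38.
This falls in the class 16 – <20: L = 16, F = 36, f = 11, h = 4.
Median ≈ 16 + ((38 − 36) / 11) × 4 = 16.7273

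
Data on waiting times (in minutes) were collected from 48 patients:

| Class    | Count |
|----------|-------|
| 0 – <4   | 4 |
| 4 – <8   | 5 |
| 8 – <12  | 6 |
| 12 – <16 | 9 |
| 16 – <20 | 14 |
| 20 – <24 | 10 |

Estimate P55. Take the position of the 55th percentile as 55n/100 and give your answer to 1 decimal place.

Cumulative frequencies: 4, 9, 15, 24, 38, 48
n = 48; position = 55n/100 = 26.4.
This falls in the class 16 – <20: L = 16, F = 24, f = 14, h = 4.
55th percentile ≈ 16 + ((26.4 − 24) / 14) × 4 = 16.6857

16.7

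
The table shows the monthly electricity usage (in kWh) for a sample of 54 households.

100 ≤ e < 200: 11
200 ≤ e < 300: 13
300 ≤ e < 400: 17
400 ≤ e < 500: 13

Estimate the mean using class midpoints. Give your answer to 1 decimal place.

Midpoints: 150, 250, 350, 450
Σfm = 11×150 + 13×250 + 17×350 + 13×450 = 16700
n = Σf = 54
Mean = 16700 / 54 = 309.2593

309.3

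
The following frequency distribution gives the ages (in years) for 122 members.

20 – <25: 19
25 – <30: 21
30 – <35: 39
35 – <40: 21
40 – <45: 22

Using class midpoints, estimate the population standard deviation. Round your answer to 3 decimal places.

6.493

Midpoints: 22.5, 27.5, 32.5, 37.5, 42.5
n = 122, Σfm = 3995, mean = 32.7459
Σfm² = 135962.5
Σf(m − x̄)² = Σfm² − (Σfm)²/n = 135962.5 − 3995²/122 = 5142.6230
Population variance = 5142.6230 / 122 = 42.1526
Standard deviation = √42.1526 = 6.4925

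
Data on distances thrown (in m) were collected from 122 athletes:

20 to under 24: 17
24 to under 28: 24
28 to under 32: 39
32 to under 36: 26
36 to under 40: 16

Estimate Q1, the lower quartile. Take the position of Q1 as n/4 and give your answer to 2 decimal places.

Cumulative frequencies: 17, 41, 80, 106, 122
n = 122; position = n/4 = 30.5.
This falls in the class 24 to under 28: L = 24, F = 17, f = 24, h = 4.
Lower quartile ≈ 24 + ((30.5 − 17) / 24) × 4 = 26.2500

26.25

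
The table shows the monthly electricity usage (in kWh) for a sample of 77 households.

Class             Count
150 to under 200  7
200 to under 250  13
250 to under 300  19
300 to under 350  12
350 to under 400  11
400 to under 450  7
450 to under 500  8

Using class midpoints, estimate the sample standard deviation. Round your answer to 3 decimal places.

89.083

Midpoints: 175, 225, 275, 325, 375, 425, 475
n = 77, Σfm = 24175, mean = 313.9610
Σfm² = 8193125
Σf(m − x̄)² = Σfm² − (Σfm)²/n = 8193125 − 24175²/77 = 603116.8831
Sample variance = 603116.8831 / 76 = 7935.7485
Standard deviation = √7935.7485 = 89.0828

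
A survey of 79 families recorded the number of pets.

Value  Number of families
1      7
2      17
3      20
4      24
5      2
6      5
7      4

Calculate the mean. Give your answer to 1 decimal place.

3.4

Values: 1, 2, 3, 4, 5, 6, 7
Σfx = 7×1 + 17×2 + 20×3 + 24×4 + 2×5 + 5×6 + 4×7 = 265
n = Σf = 79
Mean = 265 / 79 = 3.3544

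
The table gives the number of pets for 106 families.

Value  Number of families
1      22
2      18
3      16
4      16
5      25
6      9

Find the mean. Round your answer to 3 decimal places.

Values: 1, 2, 3, 4, 5, 6
Σfx = 22×1 + 18×2 + 16×3 + 16×4 + 25×5 + 9×6 = 349
n = Σf = 106
Mean = 349 / 106 = 3.2925

3.292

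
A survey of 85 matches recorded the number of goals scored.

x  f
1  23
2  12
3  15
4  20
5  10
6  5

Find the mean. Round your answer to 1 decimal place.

3.0

Values: 1, 2, 3, 4, 5, 6
Σfx = 23×1 + 12×2 + 15×3 + 20×4 + 10×5 + 5×6 = 252
n = Σf = 85
Mean = 252 / 85 = 2.9647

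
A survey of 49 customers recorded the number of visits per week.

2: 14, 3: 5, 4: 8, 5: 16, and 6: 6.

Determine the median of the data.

4

Cumulative frequencies: 14, 19, 27, 43, 49
n = 49, so the median is the value in position (n+1)/2 = 25.
Position 25 falls at value 4.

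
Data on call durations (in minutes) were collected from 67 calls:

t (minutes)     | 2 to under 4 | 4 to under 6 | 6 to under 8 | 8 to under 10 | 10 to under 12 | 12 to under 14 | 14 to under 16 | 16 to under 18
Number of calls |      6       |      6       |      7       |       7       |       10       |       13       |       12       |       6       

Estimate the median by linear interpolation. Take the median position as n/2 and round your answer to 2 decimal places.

11.50

Cumulative frequencies: 6, 12, 19, 26, 36, 49, 61, 67
n = 67; position = n/2 = 33.5.
This falls in the class 10 to under 12: L = 10, F = 26, f = 10, h = 2.
Median ≈ 10 + ((33.5 − 26) / 10) × 2 = 11.5000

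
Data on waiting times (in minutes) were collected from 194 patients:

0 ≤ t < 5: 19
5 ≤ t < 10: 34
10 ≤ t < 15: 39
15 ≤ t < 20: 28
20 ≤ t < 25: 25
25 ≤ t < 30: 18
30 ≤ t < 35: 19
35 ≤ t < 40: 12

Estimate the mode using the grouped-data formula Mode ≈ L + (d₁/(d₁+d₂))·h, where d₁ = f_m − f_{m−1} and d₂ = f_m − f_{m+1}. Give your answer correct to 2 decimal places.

11.56

Modal class: 10 ≤ t < 15 (highest frequency 39).
d₁ = 39 − 34 = 5, d₂ = 39 − 28 = 11
Mode ≈ 10 + (5/(5+11)) × 5 = 10 + 1.5625 = 11.5625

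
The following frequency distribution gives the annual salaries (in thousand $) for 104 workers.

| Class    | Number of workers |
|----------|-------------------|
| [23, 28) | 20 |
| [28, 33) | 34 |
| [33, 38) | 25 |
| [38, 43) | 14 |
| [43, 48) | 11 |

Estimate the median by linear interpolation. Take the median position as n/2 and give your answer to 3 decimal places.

Cumulative frequencies: 20, 54, 79, 93, 104
n = 104; position = n/2 = 52.
This falls in the class [28, 33): L = 28, F = 20, f = 34, h = 5.
Median ≈ 28 + ((52 − 20) / 34) × 5 = 32.7059

32.706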